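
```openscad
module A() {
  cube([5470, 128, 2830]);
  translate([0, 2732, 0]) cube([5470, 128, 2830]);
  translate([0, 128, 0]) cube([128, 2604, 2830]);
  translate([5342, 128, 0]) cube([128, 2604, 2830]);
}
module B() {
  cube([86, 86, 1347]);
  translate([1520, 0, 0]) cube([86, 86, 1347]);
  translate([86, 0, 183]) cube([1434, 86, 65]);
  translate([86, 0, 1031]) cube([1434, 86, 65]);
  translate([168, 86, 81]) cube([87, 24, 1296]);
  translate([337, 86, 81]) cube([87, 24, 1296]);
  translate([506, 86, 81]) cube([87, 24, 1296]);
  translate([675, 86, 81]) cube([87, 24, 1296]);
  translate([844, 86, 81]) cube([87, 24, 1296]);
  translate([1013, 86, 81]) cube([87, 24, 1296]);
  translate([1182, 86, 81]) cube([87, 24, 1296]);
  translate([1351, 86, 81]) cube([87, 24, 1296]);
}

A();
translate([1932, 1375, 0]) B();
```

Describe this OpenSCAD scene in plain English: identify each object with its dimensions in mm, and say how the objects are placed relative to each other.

A is a box-shaped house frame (walls only): outside footprint 5470×2860 mm, wall height 2830 mm, wall thickness 128 mm. The two y-facing walls run the full x-width; the two x-facing walls fit between the inner faces of the y-facing walls.

B is a fence section. Two 86×86 mm posts, 1347 mm tall, stand on the floor with a clear span of 1434 mm between their inner faces. Two horizontal rails of 86×65 mm section span the gap between the posts with their undersides at z = 183 mm and z = 1031 mm, flush with the posts' −y face. 8 pickets, each 87 mm wide, 24 mm thick and 1296 mm tall, are fixed to the +y face of the rails with their bottoms at z = 81 mm, evenly spaced across the span with equal gaps (rounded down to the nearest mm) at the −x end and between each pair — any rounding remainder accumulates at the +x end.

The fence section sits inside the house frame, centred.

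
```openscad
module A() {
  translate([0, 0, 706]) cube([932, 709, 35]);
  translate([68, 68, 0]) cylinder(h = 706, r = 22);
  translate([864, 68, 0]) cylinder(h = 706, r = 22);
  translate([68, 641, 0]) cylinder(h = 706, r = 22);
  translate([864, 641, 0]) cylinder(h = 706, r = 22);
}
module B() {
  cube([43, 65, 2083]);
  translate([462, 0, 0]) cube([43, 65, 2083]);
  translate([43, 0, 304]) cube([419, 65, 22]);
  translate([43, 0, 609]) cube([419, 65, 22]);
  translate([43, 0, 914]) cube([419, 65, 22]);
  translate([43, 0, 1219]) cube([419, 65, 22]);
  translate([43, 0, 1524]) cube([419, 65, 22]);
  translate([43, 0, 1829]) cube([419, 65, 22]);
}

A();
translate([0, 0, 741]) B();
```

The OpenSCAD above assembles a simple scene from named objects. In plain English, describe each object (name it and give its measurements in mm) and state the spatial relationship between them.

A is a table: top 932 mm (x) × 709 mm (y), 35 mm thick, upper face at z = 741 mm, on four round legs of 44 mm diameter, each leg's bounding box inset 46 mm from the nearest pair of top edges, running from z = 0 to the bottom of the top.

B is a straight ladder. Two 43×65 mm vertical rails, 2083 mm tall, stand 505 mm apart (outside-to-outside) with their front faces coplanar on the −y side. 6 rungs, each 65 mm deep and 22 mm tall, span between the inner faces of the rails, front faces flush with the rails. The lowest rung's underside is at z = 304 mm and rungs are spaced 305 mm apart (underside to underside).

The ladder is on top of the table.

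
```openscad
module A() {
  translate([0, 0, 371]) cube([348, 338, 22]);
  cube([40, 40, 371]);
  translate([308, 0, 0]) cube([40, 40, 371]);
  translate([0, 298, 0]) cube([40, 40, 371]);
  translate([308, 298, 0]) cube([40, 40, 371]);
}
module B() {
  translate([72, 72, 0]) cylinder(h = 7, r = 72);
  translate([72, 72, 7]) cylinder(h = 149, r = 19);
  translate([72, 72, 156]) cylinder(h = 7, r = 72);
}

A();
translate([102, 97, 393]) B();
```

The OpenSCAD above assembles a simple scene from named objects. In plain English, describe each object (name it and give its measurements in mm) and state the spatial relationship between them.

A is a four-legged stool. The seat is 348×338 mm, 22 mm thick, top at z = 393 mm. It stands on four square legs, each 40×40 mm in cross-section, from z = 0 to the seat underside, each flush with a corner of the seat.

B is a spool: two coaxial disc flanges of radius 72 mm and thickness 7 mm, joined by a core cylinder of radius 19 mm and height 149 mm. The lower flange rests on z = 0 and the three cylinders share a vertical axis.

The spool is on top of the stool, centred.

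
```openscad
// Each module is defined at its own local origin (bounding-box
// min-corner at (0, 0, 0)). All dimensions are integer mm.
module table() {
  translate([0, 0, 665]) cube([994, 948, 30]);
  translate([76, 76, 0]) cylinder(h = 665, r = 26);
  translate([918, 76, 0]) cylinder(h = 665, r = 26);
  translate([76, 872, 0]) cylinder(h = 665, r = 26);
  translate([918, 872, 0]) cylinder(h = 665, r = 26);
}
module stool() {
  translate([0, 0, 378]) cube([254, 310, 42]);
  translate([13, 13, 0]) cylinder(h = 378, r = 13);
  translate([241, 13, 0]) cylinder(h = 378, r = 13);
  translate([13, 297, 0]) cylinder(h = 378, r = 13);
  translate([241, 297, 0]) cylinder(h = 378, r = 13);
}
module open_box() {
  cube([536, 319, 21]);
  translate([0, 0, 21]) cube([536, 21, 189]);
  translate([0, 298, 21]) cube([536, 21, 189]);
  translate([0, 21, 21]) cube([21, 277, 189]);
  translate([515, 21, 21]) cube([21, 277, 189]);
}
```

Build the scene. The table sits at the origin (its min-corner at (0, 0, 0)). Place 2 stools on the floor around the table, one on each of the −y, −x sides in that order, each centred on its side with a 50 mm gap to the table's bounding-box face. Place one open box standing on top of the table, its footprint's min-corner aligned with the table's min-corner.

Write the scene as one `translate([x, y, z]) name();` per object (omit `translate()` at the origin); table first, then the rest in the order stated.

table();
translate([370, -360, 0]) stool();
translate([-304, 319, 0]) stool();
translate([0, 0, 695]) open_box();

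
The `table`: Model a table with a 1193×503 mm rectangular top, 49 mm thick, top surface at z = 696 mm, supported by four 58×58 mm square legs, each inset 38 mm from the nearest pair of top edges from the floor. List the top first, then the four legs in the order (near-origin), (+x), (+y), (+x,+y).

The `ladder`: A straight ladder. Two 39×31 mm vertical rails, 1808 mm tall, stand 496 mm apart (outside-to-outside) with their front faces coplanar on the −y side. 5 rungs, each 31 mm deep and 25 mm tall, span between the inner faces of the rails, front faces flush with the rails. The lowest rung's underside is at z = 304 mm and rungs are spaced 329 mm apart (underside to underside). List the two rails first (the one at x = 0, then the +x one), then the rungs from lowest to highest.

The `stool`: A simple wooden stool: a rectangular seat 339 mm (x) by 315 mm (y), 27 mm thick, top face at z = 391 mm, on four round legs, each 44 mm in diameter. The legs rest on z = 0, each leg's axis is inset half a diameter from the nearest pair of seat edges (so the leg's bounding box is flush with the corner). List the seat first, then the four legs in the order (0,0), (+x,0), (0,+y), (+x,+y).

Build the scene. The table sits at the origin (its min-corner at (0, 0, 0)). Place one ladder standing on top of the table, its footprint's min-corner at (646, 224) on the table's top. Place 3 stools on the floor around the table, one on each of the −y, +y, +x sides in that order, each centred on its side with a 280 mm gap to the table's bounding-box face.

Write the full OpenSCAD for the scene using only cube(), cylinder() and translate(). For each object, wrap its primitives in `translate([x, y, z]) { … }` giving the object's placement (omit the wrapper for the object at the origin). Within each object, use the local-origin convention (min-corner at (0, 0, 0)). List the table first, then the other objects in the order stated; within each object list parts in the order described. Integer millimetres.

translate([0, 0, 647]) cube([1193, 503, 49]);
translate([38, 38, 0]) cube([58, 58, 647]);
translate([1097, 38, 0]) cube([58, 58, 647]);
translate([38, 407, 0]) cube([58, 58, 647]);
translate([1097, 407, 0]) cube([58, 58, 647]);
translate([646, 224, 696]) {
  cube([39, 31, 1808]);
  translate([457, 0, 0]) cube([39, 31, 1808]);
  translate([39, 0, 304]) cube([418, 31, 25]);
  translate([39, 0, 633]) cube([418, 31, 25]);
  translate([39, 0, 962]) cube([418, 31, 25]);
  translate([39, 0, 1291]) cube([418, 31, 25]);
  translate([39, 0, 1620]) cube([418, 31, 25]);
}
translate([427, -595, 0]) {
  translate([0, 0, 364]) cube([339, 315, 27]);
  translate([22, 22, 0]) cylinder(h = 364, r = 22);
  translate([317, 22, 0]) cylinder(h = 364, r = 22);
  translate([22, 293, 0]) cylinder(h = 364, r = 22);
  translate([317, 293, 0]) cylinder(h = 364, r = 22);
}
translate([427, 783, 0]) {
  translate([0, 0, 364]) cube([339, 315, 27]);
  translate([22, 22, 0]) cylinder(h = 364, r = 22);
  translate([317, 22, 0]) cylinder(h = 364, r = 22);
  translate([22, 293, 0]) cylinder(h = 364, r = 22);
  translate([317, 293, 0]) cylinder(h = 364, r = 22);
}
translate([1473, 94, 0]) {
  translate([0, 0, 364]) cube([339, 315, 27]);
  translate([22, 22, 0]) cylinder(h = 364, r = 22);
  translate([317, 22, 0]) cylinder(h = 364, r = 22);
  translate([22, 293, 0]) cylinder(h = 364, r = 22);
  translate([317, 293, 0]) cylinder(h = 364, r = 22);
}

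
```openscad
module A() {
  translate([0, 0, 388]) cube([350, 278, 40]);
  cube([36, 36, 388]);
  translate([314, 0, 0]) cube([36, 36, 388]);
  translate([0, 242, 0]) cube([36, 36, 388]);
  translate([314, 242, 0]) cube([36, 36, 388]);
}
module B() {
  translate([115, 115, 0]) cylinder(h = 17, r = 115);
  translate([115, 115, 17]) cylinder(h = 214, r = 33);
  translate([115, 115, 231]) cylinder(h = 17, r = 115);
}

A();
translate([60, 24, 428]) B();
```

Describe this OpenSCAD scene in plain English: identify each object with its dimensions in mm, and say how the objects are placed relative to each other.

A is a four-legged stool. The seat is a 350×278×40 mm slab whose top surface is at z = 428 mm; four square legs, each 36×36 mm in cross-section, run from the floor (z = 0) to the underside of the seat, each flush with a corner of the seat.

B is a spool: two coaxial disc flanges of radius 115 mm and thickness 17 mm, joined by a core cylinder of radius 33 mm and height 214 mm. The lower flange rests on z = 0 and the three cylinders share a vertical axis.

The spool is on top of the stool, centred.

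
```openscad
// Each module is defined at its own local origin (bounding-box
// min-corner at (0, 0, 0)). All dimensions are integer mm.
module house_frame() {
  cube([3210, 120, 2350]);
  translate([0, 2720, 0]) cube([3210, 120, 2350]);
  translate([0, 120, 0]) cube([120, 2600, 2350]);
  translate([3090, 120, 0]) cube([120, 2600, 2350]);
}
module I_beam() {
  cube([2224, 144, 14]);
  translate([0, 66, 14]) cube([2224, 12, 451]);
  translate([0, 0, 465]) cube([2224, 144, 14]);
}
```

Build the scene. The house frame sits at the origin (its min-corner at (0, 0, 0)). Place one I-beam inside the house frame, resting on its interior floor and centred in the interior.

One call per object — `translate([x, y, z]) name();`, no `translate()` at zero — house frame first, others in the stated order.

house_frame();
translate([493, 1348, 0]) I_beam();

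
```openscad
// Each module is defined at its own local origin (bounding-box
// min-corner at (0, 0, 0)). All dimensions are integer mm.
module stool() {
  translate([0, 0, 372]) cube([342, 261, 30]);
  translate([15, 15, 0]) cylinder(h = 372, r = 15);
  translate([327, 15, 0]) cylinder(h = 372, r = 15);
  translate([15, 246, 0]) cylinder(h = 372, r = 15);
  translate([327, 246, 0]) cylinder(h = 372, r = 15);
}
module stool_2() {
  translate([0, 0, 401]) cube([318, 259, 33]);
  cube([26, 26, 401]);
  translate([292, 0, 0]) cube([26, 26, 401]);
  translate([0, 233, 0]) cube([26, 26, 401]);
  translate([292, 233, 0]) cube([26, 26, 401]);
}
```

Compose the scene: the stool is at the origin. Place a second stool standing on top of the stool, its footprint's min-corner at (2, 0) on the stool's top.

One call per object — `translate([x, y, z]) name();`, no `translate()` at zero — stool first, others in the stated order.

stool();
translate([2, 0, 402]) stool_2();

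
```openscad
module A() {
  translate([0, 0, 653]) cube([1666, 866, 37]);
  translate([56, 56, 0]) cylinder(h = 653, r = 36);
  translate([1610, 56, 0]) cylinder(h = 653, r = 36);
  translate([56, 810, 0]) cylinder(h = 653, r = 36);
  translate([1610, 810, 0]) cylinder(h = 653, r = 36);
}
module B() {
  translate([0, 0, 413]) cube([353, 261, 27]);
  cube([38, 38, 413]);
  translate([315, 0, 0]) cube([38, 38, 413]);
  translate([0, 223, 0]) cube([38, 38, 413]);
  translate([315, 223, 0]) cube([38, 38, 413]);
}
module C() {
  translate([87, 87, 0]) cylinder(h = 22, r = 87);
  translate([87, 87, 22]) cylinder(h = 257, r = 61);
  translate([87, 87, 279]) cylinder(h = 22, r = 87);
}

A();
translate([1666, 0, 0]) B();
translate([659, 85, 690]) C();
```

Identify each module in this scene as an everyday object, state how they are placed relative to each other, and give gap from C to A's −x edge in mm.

A is a table. B is a stool. C is a spool. The stool is against the table's +x side, with their −y faces flush. The spool is on top of the table. The gap from the spool to the table's −x edge is 659 mm.

The spool's min-x is at 659; the table's min-x is 0; gap = 659 mm.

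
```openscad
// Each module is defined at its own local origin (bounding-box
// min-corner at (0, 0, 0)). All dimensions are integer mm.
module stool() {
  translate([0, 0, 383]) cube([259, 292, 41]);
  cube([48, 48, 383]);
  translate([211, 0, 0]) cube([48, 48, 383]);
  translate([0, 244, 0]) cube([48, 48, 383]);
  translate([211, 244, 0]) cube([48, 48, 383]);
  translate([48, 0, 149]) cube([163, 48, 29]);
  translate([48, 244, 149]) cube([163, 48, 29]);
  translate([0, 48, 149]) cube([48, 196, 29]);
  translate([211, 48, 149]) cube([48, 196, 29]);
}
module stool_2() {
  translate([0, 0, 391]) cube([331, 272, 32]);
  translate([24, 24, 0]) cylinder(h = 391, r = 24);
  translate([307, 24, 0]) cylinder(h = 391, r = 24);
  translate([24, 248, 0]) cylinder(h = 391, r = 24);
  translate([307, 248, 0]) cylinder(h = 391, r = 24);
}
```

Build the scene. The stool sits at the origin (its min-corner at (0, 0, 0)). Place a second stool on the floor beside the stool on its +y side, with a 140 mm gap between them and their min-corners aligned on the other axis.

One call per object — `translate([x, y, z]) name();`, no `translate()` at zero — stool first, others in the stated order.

stool();
translate([0, 432, 0]) stool_2();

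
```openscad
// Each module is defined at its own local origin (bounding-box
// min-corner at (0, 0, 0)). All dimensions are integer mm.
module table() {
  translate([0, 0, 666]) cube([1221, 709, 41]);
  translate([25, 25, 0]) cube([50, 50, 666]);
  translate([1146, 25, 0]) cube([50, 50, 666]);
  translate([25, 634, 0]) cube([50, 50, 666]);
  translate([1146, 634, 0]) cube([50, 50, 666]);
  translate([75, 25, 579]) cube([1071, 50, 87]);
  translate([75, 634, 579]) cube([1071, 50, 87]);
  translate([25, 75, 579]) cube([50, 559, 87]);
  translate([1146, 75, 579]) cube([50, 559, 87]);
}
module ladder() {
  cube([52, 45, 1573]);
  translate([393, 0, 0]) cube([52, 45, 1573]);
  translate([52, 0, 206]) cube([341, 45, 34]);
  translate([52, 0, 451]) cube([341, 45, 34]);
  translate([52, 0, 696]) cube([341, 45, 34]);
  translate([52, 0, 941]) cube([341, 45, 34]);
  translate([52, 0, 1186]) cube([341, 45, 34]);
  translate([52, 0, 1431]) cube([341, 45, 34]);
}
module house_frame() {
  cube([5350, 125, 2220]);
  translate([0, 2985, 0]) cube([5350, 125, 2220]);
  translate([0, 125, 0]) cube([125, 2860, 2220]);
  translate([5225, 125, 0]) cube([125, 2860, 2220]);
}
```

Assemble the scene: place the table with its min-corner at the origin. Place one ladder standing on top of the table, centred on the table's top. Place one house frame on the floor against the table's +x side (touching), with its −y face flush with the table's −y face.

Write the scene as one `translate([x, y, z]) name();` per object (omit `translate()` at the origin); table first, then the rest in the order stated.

table();
translate([388, 332, 707]) ladder();
translate([1221, 0, 0]) house_frame();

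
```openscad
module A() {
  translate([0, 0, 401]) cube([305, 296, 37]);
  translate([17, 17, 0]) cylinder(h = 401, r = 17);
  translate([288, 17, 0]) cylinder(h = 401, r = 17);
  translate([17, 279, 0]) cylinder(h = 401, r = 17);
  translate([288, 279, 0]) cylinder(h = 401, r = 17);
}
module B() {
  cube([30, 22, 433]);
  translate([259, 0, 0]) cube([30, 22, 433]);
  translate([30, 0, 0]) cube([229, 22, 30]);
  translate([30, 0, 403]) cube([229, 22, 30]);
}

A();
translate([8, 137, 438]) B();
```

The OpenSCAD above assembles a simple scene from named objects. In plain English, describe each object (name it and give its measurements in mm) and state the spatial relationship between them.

A is a simple wooden stool: a rectangular seat 305 mm (x) by 296 mm (y), 37 mm thick, top face at z = 438 mm, on four round legs, each 34 mm in diameter. The legs rest on z = 0, each leg's axis is inset half a diameter from the nearest pair of seat edges (so the leg's bounding box is flush with the corner).

B is a picture frame with a 229×373 mm rectangular opening (x by z) and a uniform 30 mm border on every side. Frame depth is 22 mm along y. It is built from two vertical stiles running the full outside height and two horizontal rails spanning the gap between the stiles.

The picture frame is on top of the stool, centred.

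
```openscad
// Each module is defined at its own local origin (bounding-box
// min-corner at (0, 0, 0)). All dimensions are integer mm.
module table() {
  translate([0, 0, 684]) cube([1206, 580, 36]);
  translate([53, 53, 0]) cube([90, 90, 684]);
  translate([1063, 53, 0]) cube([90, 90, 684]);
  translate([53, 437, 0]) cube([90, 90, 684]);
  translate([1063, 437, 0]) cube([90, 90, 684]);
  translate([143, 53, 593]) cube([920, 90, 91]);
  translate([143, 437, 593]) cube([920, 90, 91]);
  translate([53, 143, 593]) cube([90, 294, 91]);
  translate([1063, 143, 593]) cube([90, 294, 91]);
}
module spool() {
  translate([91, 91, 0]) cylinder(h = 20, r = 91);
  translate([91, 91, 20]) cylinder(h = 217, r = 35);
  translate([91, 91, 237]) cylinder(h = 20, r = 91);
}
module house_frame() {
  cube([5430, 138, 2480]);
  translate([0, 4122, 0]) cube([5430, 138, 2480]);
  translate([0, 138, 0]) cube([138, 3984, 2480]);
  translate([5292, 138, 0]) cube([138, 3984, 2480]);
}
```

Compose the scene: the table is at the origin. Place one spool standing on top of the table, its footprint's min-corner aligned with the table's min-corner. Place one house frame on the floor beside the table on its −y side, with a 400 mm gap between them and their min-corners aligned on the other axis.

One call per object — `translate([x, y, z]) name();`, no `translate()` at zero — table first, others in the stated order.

table();
translate([0, 0, 720]) spool();
translate([0, -4660, 0]) house_frame();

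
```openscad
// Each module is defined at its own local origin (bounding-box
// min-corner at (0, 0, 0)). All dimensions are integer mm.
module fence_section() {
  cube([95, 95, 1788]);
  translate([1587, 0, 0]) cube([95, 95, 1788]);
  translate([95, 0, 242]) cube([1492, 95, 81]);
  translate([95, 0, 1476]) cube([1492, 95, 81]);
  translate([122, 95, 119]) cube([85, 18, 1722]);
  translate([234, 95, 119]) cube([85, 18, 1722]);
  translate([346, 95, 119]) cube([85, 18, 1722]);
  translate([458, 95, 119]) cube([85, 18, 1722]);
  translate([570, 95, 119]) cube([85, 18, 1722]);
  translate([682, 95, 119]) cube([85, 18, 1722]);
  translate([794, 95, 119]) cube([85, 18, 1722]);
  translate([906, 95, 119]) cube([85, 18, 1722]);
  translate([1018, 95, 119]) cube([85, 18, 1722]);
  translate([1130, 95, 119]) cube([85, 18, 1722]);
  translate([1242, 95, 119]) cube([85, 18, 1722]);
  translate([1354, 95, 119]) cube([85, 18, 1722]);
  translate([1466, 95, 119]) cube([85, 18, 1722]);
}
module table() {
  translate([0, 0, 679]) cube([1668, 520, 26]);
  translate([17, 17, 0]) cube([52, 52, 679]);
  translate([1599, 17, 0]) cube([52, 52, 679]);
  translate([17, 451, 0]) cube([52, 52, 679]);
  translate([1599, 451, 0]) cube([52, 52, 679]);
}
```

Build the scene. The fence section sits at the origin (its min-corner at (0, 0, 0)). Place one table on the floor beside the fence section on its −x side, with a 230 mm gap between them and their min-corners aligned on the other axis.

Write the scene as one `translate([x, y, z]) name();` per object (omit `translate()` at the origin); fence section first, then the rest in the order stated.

fence_section();
translate([-1898, 0, 0]) table();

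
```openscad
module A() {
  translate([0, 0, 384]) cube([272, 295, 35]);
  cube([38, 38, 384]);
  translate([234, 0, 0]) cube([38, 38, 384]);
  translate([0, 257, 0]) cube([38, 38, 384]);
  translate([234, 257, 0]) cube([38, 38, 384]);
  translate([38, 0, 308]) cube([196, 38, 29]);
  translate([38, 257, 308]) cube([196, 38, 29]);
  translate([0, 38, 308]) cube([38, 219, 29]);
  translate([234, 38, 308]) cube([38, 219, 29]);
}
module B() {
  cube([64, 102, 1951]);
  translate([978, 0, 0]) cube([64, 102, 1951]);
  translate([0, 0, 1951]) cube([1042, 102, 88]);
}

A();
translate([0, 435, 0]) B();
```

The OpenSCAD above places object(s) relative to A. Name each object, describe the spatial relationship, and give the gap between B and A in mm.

A is a stool. B is a door frame. The door frame is on the floor beside the stool on its +y side. The gap between the door frame and the stool is 140 mm.

The door frame's nearest face is 140 mm from the stool's +y face.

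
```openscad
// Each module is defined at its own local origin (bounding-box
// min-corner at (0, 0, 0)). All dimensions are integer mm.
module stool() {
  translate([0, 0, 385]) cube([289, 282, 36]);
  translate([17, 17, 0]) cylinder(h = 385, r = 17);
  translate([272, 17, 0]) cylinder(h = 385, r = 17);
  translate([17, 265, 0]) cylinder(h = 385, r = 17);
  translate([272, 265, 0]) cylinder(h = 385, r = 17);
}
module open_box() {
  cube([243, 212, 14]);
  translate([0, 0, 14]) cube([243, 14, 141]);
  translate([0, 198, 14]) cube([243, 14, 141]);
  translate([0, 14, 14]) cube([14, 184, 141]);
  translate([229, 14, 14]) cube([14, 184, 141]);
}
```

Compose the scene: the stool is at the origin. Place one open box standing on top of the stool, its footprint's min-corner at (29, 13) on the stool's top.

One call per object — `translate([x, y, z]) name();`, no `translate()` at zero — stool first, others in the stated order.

stool();
translate([29, 13, 421]) open_box();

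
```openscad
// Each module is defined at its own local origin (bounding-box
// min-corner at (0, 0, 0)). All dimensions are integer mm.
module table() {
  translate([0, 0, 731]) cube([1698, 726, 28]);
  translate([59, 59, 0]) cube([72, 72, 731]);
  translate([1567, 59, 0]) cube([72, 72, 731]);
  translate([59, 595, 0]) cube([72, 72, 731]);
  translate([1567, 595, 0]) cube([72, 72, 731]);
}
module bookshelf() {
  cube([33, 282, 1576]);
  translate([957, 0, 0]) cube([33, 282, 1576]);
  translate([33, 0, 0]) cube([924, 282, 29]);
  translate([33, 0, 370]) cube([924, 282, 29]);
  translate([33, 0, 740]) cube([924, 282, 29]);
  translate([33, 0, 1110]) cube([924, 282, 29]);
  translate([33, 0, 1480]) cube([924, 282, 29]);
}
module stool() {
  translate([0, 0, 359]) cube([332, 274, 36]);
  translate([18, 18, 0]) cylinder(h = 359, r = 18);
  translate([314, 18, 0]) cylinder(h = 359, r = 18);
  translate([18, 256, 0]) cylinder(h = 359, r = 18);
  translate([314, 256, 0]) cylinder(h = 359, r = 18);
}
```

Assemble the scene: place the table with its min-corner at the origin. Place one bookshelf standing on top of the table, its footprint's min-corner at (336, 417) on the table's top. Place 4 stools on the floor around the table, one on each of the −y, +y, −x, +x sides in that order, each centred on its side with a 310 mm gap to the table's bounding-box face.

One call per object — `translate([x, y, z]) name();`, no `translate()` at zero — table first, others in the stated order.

table();
translate([336, 417, 759]) bookshelf();
translate([683, -584, 0]) stool();
translate([683, 1036, 0]) stool();
translate([-642, 226, 0]) stool();
translate([2008, 226, 0]) stool();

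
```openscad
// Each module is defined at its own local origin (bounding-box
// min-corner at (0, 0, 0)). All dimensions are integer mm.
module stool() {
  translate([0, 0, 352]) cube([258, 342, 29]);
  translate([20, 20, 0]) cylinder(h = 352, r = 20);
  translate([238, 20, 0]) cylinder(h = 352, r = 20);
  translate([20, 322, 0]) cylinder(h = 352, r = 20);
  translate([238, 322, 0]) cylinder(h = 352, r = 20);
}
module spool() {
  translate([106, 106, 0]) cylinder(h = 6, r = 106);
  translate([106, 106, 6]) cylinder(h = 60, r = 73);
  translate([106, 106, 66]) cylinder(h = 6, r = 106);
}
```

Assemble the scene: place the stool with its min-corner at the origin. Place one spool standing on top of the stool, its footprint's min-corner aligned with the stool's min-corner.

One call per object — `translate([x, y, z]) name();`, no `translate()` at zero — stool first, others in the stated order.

stool();
translate([0, 0, 381]) spool();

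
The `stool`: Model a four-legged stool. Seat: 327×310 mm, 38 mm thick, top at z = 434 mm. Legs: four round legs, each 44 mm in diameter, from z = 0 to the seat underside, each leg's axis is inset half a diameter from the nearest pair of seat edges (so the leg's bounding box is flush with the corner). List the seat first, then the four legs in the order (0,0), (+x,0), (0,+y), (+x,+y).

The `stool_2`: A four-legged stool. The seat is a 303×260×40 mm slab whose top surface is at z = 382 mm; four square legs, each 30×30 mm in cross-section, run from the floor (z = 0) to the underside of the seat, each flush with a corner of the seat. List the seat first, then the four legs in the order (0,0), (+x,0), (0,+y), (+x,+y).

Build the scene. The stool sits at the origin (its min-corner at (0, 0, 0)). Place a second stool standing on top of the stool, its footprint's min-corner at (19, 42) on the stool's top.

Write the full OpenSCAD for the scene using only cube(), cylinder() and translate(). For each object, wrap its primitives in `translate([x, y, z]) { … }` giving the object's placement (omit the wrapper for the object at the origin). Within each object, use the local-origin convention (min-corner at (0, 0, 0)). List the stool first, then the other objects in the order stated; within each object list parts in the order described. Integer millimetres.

translate([0, 0, 396]) cube([327, 310, 38]);
translate([22, 22, 0]) cylinder(h = 396, r = 22);
translate([305, 22, 0]) cylinder(h = 396, r = 22);
translate([22, 288, 0]) cylinder(h = 396, r = 22);
translate([305, 288, 0]) cylinder(h = 396, r = 22);
translate([19, 42, 434]) {
  translate([0, 0, 342]) cube([303, 260, 40]);
  cube([30, 30, 342]);
  translate([273, 0, 0]) cube([30, 30, 342]);
  translate([0, 230, 0]) cube([30, 30, 342]);
  translate([273, 230, 0]) cube([30, 30, 342]);
}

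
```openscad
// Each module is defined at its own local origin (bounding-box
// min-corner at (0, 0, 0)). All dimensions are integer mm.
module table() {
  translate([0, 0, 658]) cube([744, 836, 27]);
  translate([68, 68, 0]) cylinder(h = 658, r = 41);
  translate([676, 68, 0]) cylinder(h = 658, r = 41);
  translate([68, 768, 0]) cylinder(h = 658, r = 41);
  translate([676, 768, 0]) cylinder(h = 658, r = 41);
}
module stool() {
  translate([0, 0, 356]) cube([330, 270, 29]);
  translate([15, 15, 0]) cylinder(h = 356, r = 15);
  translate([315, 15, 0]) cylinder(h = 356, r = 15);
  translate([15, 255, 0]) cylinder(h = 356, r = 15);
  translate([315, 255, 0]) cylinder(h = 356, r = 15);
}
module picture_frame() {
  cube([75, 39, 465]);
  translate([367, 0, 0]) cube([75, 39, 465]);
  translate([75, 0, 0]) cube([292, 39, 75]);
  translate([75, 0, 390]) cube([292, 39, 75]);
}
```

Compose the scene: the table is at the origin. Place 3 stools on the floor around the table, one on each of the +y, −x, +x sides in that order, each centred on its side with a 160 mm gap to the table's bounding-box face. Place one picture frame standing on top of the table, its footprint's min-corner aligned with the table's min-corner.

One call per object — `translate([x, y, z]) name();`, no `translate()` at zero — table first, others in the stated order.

table();
translate([207, 996, 0]) stool();
translate([-490, 283, 0]) stool();
translate([904, 283, 0]) stool();
translate([0, 0, 685]) picture_frame();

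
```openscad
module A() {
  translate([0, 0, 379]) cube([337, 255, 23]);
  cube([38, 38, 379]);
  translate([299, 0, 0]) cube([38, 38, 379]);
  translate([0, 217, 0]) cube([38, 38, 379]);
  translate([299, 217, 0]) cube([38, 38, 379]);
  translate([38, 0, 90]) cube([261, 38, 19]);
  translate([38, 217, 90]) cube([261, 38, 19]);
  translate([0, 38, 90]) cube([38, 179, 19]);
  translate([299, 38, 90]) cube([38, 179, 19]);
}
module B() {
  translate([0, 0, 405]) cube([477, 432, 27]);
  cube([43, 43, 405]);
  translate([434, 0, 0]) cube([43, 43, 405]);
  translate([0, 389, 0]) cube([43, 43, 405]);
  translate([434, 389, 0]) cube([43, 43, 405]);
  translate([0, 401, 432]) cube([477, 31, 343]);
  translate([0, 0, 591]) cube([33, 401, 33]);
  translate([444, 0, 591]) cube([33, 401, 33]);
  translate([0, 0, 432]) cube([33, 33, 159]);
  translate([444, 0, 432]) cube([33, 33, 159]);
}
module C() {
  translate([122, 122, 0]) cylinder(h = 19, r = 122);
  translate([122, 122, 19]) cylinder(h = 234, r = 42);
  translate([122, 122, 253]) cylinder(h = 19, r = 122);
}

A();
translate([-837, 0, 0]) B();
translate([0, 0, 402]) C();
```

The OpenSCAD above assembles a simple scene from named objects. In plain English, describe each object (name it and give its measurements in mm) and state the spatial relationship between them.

A is a four-legged stool. The seat is a 337×255×23 mm slab whose top surface is at z = 402 mm; four square legs, each 38×38 mm in cross-section, run from the floor (z = 0) to the underside of the seat, each flush with a corner of the seat. Four stretchers, 38 mm wide and 19 mm tall, connect adjacent legs with their undersides at z = 90 mm, each running between the inner faces of the legs it joins and aligned with the legs' outer faces on the other axis.

B is a chair. The seat is a 477×432×27 mm slab with its top at z = 432 mm, on four 43×43 mm corner legs (flush with the seat edges, standing on z = 0). A flat backrest 31 mm thick, 343 mm tall, spans the full seat width and rises from the seat top along its +y edge, rear face flush with the rear of the seat. Two armrests of 33×33 mm section run along each side from the seat's front edge to the front of the backrest, top faces 192 mm above the seat top and outer faces flush with the seat's x-edges; a 33×33 mm post under the front of each armrest stands on the seat at the front corner.

C is a spool: two coaxial disc flanges of radius 122 mm and thickness 19 mm, joined by a core cylinder of radius 42 mm and height 234 mm. The lower flange rests on z = 0 and the three cylinders share a vertical axis.

The chair is on the floor beside the stool on its −x side. The spool is on top of the stool.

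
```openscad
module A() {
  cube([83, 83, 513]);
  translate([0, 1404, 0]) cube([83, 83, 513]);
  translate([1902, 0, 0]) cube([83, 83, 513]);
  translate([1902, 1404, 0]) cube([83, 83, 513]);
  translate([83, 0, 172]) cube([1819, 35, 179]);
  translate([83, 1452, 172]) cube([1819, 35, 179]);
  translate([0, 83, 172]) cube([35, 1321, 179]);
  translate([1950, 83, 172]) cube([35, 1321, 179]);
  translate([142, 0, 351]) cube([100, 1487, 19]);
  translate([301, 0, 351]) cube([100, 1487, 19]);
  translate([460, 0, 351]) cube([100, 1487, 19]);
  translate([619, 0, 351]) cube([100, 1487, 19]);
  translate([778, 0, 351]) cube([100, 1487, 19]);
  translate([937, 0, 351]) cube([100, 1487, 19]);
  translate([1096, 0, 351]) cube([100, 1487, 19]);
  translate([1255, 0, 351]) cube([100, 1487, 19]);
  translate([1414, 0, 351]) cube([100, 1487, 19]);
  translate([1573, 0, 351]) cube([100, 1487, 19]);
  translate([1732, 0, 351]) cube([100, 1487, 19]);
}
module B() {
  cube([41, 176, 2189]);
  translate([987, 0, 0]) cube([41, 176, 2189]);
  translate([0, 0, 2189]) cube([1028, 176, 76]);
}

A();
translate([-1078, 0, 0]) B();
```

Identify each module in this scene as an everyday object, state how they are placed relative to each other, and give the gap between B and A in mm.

A is a bed frame. B is a door frame. The door frame is on the floor beside the bed frame on its −x side. The gap between the door frame and the bed frame is 50 mm.

The door frame's nearest face is 50 mm from the bed frame's −x face.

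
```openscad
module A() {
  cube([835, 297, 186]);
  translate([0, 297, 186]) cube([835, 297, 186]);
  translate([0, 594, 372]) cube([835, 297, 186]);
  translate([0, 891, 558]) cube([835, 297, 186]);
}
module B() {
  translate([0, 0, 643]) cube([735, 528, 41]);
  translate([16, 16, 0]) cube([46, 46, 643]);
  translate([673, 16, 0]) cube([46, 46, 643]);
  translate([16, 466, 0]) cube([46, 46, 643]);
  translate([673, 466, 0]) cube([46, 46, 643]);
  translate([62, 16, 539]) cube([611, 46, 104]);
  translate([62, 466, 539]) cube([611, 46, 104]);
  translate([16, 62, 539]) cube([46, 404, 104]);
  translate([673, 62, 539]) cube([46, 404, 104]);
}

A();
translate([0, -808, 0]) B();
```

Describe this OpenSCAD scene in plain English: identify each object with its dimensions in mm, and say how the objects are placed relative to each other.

A is a straight staircase of 4 solid steps. Each step is 835 mm wide (x), 297 mm deep (y, the going) and 186 mm tall (the rise). The first step rests on the floor; each subsequent step sits one going further in +y and one rise higher in +z, directly behind and above the previous step with no overlap.

B is a table: top 735 mm (x) × 528 mm (y), 41 mm thick, upper face at z = 684 mm, on four 46×46 mm square legs, each inset 16 mm from the nearest pair of top edges, running from z = 0 to the bottom of the top. Four apron rails, 46 mm thick and 104 mm tall, run between adjacent legs with their top edges flush with the underside of the top and their outer faces flush with the legs' outer faces.

The table is on the floor beside the staircase on its −y side.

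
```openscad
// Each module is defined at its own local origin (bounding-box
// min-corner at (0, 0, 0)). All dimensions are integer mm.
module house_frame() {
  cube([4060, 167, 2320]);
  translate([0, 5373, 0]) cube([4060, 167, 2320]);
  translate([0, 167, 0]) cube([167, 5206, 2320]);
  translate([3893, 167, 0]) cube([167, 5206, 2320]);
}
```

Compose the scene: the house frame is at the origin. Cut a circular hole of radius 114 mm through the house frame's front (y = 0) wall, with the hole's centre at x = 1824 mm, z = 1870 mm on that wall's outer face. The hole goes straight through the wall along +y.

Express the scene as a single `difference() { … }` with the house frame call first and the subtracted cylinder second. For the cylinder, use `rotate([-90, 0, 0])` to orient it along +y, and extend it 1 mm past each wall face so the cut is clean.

difference() {
  house_frame();
  translate([1824, -1, 1870]) rotate([-90, 0, 0]) cylinder(h = 169, r = 114);
}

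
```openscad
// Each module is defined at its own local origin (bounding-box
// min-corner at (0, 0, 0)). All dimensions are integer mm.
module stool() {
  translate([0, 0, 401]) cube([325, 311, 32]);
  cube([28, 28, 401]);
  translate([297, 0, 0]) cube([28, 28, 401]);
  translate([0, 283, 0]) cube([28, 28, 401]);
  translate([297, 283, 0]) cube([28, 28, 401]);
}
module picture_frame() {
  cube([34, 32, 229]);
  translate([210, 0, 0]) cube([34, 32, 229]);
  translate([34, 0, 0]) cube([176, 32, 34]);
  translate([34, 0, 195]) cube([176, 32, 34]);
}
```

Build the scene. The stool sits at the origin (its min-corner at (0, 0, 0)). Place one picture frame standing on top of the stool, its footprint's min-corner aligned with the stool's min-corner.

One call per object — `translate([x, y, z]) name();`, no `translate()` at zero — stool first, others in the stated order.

stool();
translate([0, 0, 433]) picture_frame();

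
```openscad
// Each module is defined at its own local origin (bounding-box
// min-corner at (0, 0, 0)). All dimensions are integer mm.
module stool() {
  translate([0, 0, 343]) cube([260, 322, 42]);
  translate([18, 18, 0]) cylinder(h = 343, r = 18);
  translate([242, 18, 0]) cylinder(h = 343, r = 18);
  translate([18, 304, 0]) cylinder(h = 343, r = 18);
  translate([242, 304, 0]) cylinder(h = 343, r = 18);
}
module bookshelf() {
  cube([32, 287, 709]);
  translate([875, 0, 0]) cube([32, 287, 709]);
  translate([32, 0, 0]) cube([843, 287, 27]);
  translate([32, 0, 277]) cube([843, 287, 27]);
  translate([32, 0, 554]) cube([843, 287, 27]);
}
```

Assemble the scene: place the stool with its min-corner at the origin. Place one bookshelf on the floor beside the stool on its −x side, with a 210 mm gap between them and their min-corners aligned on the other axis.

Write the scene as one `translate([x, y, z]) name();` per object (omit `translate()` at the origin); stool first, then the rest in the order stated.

stool();
translate([-1117, 0, 0]) bookshelf();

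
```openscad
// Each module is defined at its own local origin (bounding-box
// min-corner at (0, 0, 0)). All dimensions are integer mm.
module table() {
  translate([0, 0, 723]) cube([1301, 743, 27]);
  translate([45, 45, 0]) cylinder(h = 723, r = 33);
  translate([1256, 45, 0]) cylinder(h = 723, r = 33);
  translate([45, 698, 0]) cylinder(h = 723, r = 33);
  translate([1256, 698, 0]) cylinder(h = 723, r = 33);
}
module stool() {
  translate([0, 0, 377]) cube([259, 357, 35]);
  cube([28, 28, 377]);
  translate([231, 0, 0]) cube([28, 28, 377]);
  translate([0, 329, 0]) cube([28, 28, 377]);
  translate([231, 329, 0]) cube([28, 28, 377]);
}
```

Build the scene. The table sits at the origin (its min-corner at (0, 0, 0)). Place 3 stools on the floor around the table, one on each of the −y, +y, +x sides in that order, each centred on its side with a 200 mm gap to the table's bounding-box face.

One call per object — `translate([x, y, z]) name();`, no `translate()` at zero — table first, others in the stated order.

table();
translate([521, -557, 0]) stool();
translate([521, 943, 0]) stool();
translate([1501, 193, 0]) stool();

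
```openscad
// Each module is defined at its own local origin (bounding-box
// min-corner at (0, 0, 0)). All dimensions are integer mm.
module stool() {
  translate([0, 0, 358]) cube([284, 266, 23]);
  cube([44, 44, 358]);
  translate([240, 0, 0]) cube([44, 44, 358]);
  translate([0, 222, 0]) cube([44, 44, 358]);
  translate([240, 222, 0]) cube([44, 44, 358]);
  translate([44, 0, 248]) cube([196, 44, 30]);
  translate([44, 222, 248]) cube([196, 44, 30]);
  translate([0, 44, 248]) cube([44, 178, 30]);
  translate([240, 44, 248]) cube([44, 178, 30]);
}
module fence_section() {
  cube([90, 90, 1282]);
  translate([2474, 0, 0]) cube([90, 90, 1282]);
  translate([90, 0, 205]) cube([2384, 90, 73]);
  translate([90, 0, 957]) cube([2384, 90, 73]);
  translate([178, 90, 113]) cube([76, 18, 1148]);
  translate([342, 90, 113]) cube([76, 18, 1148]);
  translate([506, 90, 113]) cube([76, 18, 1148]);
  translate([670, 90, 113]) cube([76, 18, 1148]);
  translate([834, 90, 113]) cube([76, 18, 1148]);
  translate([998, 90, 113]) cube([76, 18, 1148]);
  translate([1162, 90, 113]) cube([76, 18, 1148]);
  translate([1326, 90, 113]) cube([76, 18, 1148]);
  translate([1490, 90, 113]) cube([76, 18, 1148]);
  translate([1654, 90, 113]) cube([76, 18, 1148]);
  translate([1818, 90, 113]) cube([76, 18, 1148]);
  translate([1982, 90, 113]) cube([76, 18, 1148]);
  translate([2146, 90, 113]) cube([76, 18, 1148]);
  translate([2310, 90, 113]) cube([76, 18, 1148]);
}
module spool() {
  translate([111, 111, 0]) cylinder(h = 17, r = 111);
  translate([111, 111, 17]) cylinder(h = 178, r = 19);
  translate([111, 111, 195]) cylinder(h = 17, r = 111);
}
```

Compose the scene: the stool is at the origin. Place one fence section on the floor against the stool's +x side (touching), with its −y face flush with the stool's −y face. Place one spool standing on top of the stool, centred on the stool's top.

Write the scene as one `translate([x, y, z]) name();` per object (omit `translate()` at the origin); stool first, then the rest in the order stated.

stool();
translate([284, 0, 0]) fence_section();
translate([31, 22, 381]) spool();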